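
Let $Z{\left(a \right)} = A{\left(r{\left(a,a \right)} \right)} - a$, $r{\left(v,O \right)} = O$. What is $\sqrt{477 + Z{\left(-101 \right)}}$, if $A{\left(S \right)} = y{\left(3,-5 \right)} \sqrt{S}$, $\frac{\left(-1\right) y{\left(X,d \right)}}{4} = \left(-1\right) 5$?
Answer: $\sqrt{578 + 20 i \sqrt{101}} \approx 24.392 + 4.1201 i$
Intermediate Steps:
$y{\left(X,d \right)} = 20$ ($y{\left(X,d \right)} = - 4 \left(\left(-1\right) 5\right) = \left(-4\right) \left(-5\right) = 20$)
$A{\left(S \right)} = 20 \sqrt{S}$
$Z{\left(a \right)} = - a + 20 \sqrt{a}$ ($Z{\left(a \right)} = 20 \sqrt{a} - a = - a + 20 \sqrt{a}$)
$\sqrt{477 + Z{\left(-101 \right)}} = \sqrt{477 + \left(\left(-1\right) \left(-101\right) + 20 \sqrt{-101}\right)} = \sqrt{477 + \left(101 + 20 i \sqrt{101}\right)} = \sqrt{578 + 20 i \sqrt{101}}$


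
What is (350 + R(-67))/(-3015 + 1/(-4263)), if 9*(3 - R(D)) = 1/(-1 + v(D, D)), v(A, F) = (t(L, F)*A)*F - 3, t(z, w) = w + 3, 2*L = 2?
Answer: -1297020735521/11077954157400 ≈ -0.11708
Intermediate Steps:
L = 1 (L = (½)*2 = 1)
t(z, w) = 3 + w
v(A, F) = -3 + A*F*(3 + F) (v(A, F) = ((3 + F)*A)*F - 3 = (A*(3 + F))*F - 3 = A*F*(3 + F) - 3 = -3 + A*F*(3 + F))
R(D) = 3 - 1/(9*(-4 + D²*(3 + D))) (R(D) = 3 - 1/(9*(-1 + (-3 + D*D*(3 + D)))) = 3 - 1/(9*(-1 + (-3 + D²*(3 + D)))) = 3 - 1/(9*(-4 + D²*(3 + D))))
(350 + R(-67))/(-3015 + 1/(-4263)) = (350 + (-109 + 27*(-67)²*(3 - 67))/(9*(-4 + (-67)²*(3 - 67))))/(-3015 + 1/(-4263)) = (350 + (-109 + 27*4489*(-64))/(9*(-4 + 4489*(-64))))/(-3015 - 1/4263) = (350 + (-109 - 7756992)/(9*(-4 - 287296)))/(-12852946/4263) = (350 + (⅑)*(-7757101)/(-287300))*(-4263/12852946) = (350 + (⅑)*(-1/287300)*(-7757101))*(-4263/12852946) = (350 + 7757101/2585700)*(-4263/12852946) = (912752101/2585700)*(-4263/12852946) = -1297020735521/11077954157400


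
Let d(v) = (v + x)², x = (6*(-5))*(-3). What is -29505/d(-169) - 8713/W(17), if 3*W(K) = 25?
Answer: -163871124/156025 ≈ -1050.3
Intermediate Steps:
x = 90 (x = -30*(-3) = 90)
W(K) = 25/3 (W(K) = (⅓)*25 = 25/3)
d(v) = (90 + v)² (d(v) = (v + 90)² = (90 + v)²)
-29505/d(-169) - 8713/W(17) = -29505/(90 - 169)² - 8713/25/3 = -29505/((-79)²) - 8713*3/25 = -29505/6241 - 26139/25 = -163871124/156025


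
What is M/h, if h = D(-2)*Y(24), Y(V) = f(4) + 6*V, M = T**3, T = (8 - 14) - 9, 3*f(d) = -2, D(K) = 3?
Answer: -675/86 ≈ -7.8488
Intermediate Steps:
f(d) = -2/3 (f(d) = (1/3)*(-2) = -2/3)
T = -15 (T = -6 - 9 = -15)
M = -3375 (M = (-15)**3 = -3375)
Y(V) = -2/3 + 6*V
h = 430 (h = 3*(-2/3 + 6*24) = 3*(-2/3 + 144) = 3*(430/3) = 430)
M/h = -3375/430 = -3375*1/430 = -675/86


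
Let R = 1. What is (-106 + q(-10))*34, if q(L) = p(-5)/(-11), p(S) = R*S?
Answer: -39474/11 ≈ -3588.5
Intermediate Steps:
p(S) = S (p(S) = 1*S = S)
q(L) = 5/11 (q(L) = -5/(-11) = -5*(-1/11) = 5/11)
(-106 + q(-10))*34 = (-106 + 5/11)*34 = -1161/11*34 = -39474/11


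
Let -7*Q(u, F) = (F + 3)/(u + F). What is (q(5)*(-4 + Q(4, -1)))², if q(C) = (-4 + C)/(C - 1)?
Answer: 1849/1764 ≈ 1.0482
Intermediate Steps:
Q(u, F) = -(3 + F)/(7*(F + u)) (Q(u, F) = -(F + 3)/(7*(u + F)) = -(3 + F)/(7*(F + u)))
q(C) = (-4 + C)/(-1 + C)
(q(5)*(-4 + Q(4, -1)))² = (((-4 + 5)/(-1 + 5))*(-4 + (-3 - 1*(-1))/(7*(-1 + 4))))² = ((1/4)*(-4 + (⅐)*(-3 + 1)/3))² = (((¼)*1)*(-4 + (⅐)*(⅓)*(-2)))² = ((-4 - 2/21)/4)² = ((¼)*(-86/21))² = (-43/42)² = 1849/1764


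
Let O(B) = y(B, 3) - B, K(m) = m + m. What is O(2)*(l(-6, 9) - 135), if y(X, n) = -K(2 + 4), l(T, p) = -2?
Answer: 1918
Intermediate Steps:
K(m) = 2*m
y(X, n) = -12 (y(X, n) = -2*(2 + 4) = -2*6 = -1*12 = -12)
O(B) = -12 - B
O(2)*(l(-6, 9) - 135) = (-12 - 1*2)*(-2 - 135) = (-12 - 2)*(-137) = -14*(-137) = 1918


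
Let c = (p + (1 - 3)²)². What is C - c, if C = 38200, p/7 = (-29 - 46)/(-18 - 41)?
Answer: 132395079/3481 ≈ 38034.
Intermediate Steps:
p = 525/59 (p = 7*((-29 - 46)/(-18 - 41)) = 7*(-75/(-59)) = 7*(-75*(-1/59)) = 7*(75/59) = 525/59 ≈ 8.8983)
c = 579121/3481 (c = (525/59 + (1 - 3)²)² = (525/59 + (-2)²)² = (525/59 + 4)² = (761/59)² = 579121/3481 ≈ 166.37)
C - c = 38200 - 1*579121/3481 = 38200 - 579121/3481 = 132395079/3481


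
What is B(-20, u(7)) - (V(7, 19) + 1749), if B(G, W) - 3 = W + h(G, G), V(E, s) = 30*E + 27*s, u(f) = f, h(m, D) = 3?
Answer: -2459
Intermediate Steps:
V(E, s) = 27*s + 30*E
B(G, W) = 6 + W (B(G, W) = 3 + (W + 3) = 3 + (3 + W) = 6 + W)
B(-20, u(7)) - (V(7, 19) + 1749) = (6 + 7) - ((27*19 + 30*7) + 1749) = 13 - ((513 + 210) + 1749) = 13 - (723 + 1749) = 13 - 1*2472 = 13 - 2472 = -2459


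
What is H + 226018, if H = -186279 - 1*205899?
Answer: -166160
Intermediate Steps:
H = -392178 (H = -186279 - 205899 = -392178)
H + 226018 = -392178 + 226018 = -166160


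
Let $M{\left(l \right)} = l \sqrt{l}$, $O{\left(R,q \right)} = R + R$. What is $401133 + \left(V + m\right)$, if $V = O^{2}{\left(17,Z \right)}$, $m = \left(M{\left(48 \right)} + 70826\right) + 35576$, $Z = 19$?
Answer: $508691 + 192 \sqrt{3} \approx 5.0902 \cdot 10^{5}$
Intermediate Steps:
$O{\left(R,q \right)} = 2 R$
$M{\left(l \right)} = l^{\frac{3}{2}}$
$m = 106402 + 192 \sqrt{3}$ ($m = \left(48^{\frac{3}{2}} + 70826\right) + 35576 = \left(192 \sqrt{3} + 70826\right) + 35576 = \left(70826 + 192 \sqrt{3}\right) + 35576 = 106402 + 192 \sqrt{3} \approx 1.0673 \cdot 10^{5}$)
$V = 1156$ ($V = \left(2 \cdot 17\right)^{2} = 34^{2} = 1156$)
$401133 + \left(V + m\right) = 401133 + \left(1156 + \left(106402 + 192 \sqrt{3}\right)\right) = 401133 + \left(107558 + 192 \sqrt{3}\right) = 508691 + 192 \sqrt{3}$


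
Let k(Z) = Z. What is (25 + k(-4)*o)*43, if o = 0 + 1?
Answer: 903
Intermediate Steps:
o = 1
(25 + k(-4)*o)*43 = (25 - 4*1)*43 = (25 - 4)*43 = 21*43 = 903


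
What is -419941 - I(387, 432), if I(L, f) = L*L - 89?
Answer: -569621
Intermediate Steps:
I(L, f) = -89 + L**2 (I(L, f) = L**2 - 89 = -89 + L**2)
-419941 - I(387, 432) = -419941 - (-89 + 387**2) = -419941 - (-89 + 149769) = -419941 - 1*149680 = -419941 - 149680 = -569621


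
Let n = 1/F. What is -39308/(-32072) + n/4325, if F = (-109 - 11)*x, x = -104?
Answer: 265211080009/216389784000 ≈ 1.2256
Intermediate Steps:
F = 12480 (F = (-109 - 11)*(-104) = -120*(-104) = 12480)
n = 1/12480 ≈ 8.0128e-5
-39308/(-32072) + n/4325 = -39308/(-32072) + (1/12480)/4325 = -39308*(-1/32072) + (1/12480)*(1/4325) = 9827/8018 + 1/53976000 = 265211080009/216389784000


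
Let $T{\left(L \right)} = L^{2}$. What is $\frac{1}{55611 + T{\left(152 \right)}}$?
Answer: $\frac{1}{78715} \approx 1.2704 \cdot 10^{-5}$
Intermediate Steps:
$\frac{1}{55611 + T{\left(152 \right)}} = \frac{1}{55611 + 152^{2}} = \frac{1}{55611 + 23104} = \frac{1}{78715}$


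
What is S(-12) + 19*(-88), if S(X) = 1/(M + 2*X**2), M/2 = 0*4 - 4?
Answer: -468159/280 ≈ -1672.0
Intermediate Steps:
M = -8 (M = 2*(0*4 - 4) = 2*(0 - 4) = 2*(-4) = -8)
S(X) = 1/(-8 + 2*X**2)
S(-12) + 19*(-88) = 1/(2*(-4 + (-12)**2)) + 19*(-88) = 1/(2*(-4 + 144)) - 1672 = (1/2)/140 - 1672 = (1/2)*(1/140) - 1672 = 1/280 - 1672 = -468159/280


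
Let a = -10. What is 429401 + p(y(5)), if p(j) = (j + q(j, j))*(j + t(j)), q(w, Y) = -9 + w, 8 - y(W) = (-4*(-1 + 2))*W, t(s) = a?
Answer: 430247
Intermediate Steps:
t(s) = -10
y(W) = 8 + 4*W (y(W) = 8 - (-4*(-1 + 2))*W = 8 - (-4*1)*W = 8 - (-4)*W = 8 + 4*W)
p(j) = (-10 + j)*(-9 + 2*j) (p(j) = (j + (-9 + j))*(j - 10) = (-9 + 2*j)*(-10 + j) = (-10 + j)*(-9 + 2*j))
429401 + p(y(5)) = 429401 + (90 - 29*(8 + 4*5) + 2*(8 + 4*5)²) = 429401 + (90 - 29*(8 + 20) + 2*(8 + 20)²) = 429401 + (90 - 29*28 + 2*28²) = 429401 + (90 - 812 + 2*784) = 429401 + (90 - 812 + 1568) = 429401 + 846 = 430247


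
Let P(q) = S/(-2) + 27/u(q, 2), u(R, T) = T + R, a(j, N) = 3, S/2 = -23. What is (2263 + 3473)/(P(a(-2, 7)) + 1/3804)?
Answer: 109098720/540173 ≈ 201.97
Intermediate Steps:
S = -46 (S = 2*(-23) = -46)
u(R, T) = R + T
P(q) = 23 + 27/(2 + q) (P(q) = -46/(-2) + 27/(q + 2) = -46*(-½) + 27/(2 + q) = 23 + 27/(2 + q))
(2263 + 3473)/(P(a(-2, 7)) + 1/3804) = (2263 + 3473)/((73 + 23*3)/(2 + 3) + 1/3804) = 5736/((73 + 69)/5 + 1/3804) = 5736/((⅕)*142 + 1/3804) = 5736/(142/5 + 1/3804) = 5736/(540173/19020) = 5736*(19020/540173) = 109098720/540173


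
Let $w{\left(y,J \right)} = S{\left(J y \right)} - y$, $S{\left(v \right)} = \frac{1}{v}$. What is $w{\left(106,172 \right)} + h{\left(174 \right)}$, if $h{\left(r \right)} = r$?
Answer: $\frac{1239777}{18232} \approx 68.0$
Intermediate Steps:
$w{\left(y,J \right)} = - y + \frac{1}{J y}$ ($w{\left(y,J \right)} = \frac{1}{J y} - y = - y + \frac{1}{J y}$)
$w{\left(106,172 \right)} + h{\left(174 \right)} = \left(\left(-1\right) 106 + \frac{1}{172 \cdot 106}\right) + 174 = \left(-106 + \frac{1}{172} \cdot \frac{1}{106}\right) + 174 = \left(-106 + \frac{1}{18232}\right) + 174 = - \frac{1932591}{18232} + 174 = \frac{1239777}{18232}$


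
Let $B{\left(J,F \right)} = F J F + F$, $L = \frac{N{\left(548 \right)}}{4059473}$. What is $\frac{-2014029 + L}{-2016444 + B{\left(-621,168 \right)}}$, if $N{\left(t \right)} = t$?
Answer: $\frac{8175896346169}{79335823438740} \approx 0.10305$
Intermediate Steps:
$L = \frac{548}{4059473} \approx 0.00013499$
$B{\left(J,F \right)} = F + J F^{2}$ ($B{\left(J,F \right)} = J F^{2} + F = F + J F^{2}$)
$\frac{-2014029 + L}{-2016444 + B{\left(-621,168 \right)}} = \frac{-2014029 + \frac{548}{4059473}}{-2016444 + 168 \left(1 + 168 \left(-621\right)\right)} = - \frac{8175896346169}{4059473 \left(-2016444 + 168 \left(1 - 104328\right)\right)} = - \frac{8175896346169}{4059473 \left(-2016444 + 168 \left(-104327\right)\right)} = - \frac{8175896346169}{4059473 \left(-2016444 - 17526936\right)} = - \frac{8175896346169}{4059473 \left(-19543380\right)} = \left(- \frac{8175896346169}{4059473}\right) \left(- \frac{1}{19543380}\right) = \frac{8175896346169}{79335823438740}$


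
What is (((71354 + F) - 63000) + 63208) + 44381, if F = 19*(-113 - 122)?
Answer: 111478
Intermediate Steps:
F = -4465 (F = 19*(-235) = -4465)
(((71354 + F) - 63000) + 63208) + 44381 = (((71354 - 4465) - 63000) + 63208) + 44381 = ((66889 - 63000) + 63208) + 44381 = (3889 + 63208) + 44381 = 67097 + 44381 = 111478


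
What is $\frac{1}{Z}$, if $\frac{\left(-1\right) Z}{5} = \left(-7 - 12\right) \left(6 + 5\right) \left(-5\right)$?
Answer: $- \frac{1}{5225} \approx -0.00019139$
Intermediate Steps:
$Z = -5225$ ($Z = - 5 \left(-7 - 12\right) \left(6 + 5\right) \left(-5\right) = - 5 \left(- 19 \cdot 11 \left(-5\right)\right) = - 5 \left(\left(-19\right) \left(-55\right)\right) = \left(-5\right) 1045 = -5225$)
$\frac{1}{Z} = \frac{1}{-5225} = - \frac{1}{5225}$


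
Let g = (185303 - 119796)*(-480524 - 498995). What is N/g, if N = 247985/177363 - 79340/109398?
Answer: -167398495/15961671953950042539 ≈ -1.0488e-11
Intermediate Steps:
g = -64165351133 (g = 65507*(-979519) = -64165351133)
N = 2176180435/3233859579 (N = 247985*(1/177363) - 79340*1/109398 = 247985/177363 - 39670/54699 = 2176180435/3233859579 ≈ 0.67294)
N/g = (2176180435/3233859579)/(-64165351133) = (2176180435/3233859579)*(-1/64165351133) = -167398495/15961671953950042539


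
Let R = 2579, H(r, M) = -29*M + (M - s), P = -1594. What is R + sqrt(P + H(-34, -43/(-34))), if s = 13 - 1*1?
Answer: 2579 + 16*I*sqrt(1853)/17 ≈ 2579.0 + 40.514*I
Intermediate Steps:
s = 12 (s = 13 - 1 = 12)
H(r, M) = -12 - 28*M (H(r, M) = -29*M + (M - 1*12) = -29*M + (M - 12) = -29*M + (-12 + M) = -12 - 28*M)
R + sqrt(P + H(-34, -43/(-34))) = 2579 + sqrt(-1594 + (-12 - (-1204)/(-34))) = 2579 + sqrt(-1594 + (-12 - (-1204)*(-1)/34)) = 2579 + sqrt(-1594 + (-12 - 28*43/34)) = 2579 + sqrt(-1594 + (-12 - 602/17)) = 2579 + sqrt(-1594 - 806/17) = 2579 + sqrt(-27904/17) = 2579 + 16*I*sqrt(1853)/17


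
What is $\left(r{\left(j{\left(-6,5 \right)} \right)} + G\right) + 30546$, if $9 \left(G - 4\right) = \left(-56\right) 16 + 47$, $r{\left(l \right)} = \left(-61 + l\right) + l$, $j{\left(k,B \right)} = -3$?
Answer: $\frac{91166}{3} \approx 30389.0$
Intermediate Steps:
$r{\left(l \right)} = -61 + 2 l$
$G = - \frac{271}{3}$ ($G = 4 + \frac{\left(-56\right) 16 + 47}{9} = 4 + \frac{-896 + 47}{9} = 4 + \frac{1}{9} \left(-849\right) = 4 - \frac{283}{3} = - \frac{271}{3} \approx -90.333$)
$\left(r{\left(j{\left(-6,5 \right)} \right)} + G\right) + 30546 = \left(\left(-61 + 2 \left(-3\right)\right) - \frac{271}{3}\right) + 30546 = \left(\left(-61 - 6\right) - \frac{271}{3}\right) + 30546 = \left(-67 - \frac{271}{3}\right) + 30546 = - \frac{472}{3} + 30546 = \frac{91166}{3}$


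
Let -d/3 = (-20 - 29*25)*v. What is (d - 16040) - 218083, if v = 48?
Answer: -126843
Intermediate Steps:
d = 107280 (d = -3*(-20 - 29*25)*48 = -3*(-20 - 725)*48 = -(-2235)*48 = -3*(-35760) = 107280)
(d - 16040) - 218083 = (107280 - 16040) - 218083 = 91240 - 218083 = -126843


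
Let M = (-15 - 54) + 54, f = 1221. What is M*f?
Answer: -18315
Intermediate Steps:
M = -15 (M = -69 + 54 = -15)
M*f = -15*1221 = -18315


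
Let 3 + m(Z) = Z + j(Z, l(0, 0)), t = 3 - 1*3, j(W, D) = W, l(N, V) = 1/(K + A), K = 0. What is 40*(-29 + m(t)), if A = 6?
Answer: -1280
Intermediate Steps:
l(N, V) = ⅙ (l(N, V) = 1/(0 + 6) = 1/6 = ⅙)
t = 0 (t = 3 - 3 = 0)
m(Z) = -3 + 2*Z (m(Z) = -3 + (Z + Z) = -3 + 2*Z)
40*(-29 + m(t)) = 40*(-29 + (-3 + 2*0)) = 40*(-29 + (-3 + 0)) = 40*(-29 - 3) = 40*(-32) = -1280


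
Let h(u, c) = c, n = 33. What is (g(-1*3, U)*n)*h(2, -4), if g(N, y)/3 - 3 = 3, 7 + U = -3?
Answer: -2376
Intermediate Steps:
U = -10 (U = -7 - 3 = -10)
g(N, y) = 18 (g(N, y) = 9 + 3*3 = 9 + 9 = 18)
(g(-1*3, U)*n)*h(2, -4) = (18*33)*(-4) = 594*(-4) = -2376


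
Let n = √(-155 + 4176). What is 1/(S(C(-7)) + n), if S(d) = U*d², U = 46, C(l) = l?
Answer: 2254/5076495 - √4021/5076495 ≈ 0.00043152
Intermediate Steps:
S(d) = 46*d²
n = √4021 ≈ 63.411
1/(S(C(-7)) + n) = 1/(46*(-7)² + √4021) = 1/(46*49 + √4021) = 1/(2254 + √4021)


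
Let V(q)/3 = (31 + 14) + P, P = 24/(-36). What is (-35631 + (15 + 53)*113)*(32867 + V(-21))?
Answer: -922251000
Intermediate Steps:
P = -⅔ (P = 24*(-1/36) = -⅔ ≈ -0.66667)
V(q) = 133 (V(q) = 3*((31 + 14) - ⅔) = 3*(45 - ⅔) = 3*(133/3) = 133)
(-35631 + (15 + 53)*113)*(32867 + V(-21)) = (-35631 + (15 + 53)*113)*(32867 + 133) = (-35631 + 68*113)*33000 = (-35631 + 7684)*33000 = -27947*33000 = -922251000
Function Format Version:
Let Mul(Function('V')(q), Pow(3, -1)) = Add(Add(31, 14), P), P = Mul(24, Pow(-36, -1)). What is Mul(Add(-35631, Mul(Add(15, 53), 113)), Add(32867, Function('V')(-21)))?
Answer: -922251000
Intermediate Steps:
P = Rational(-2, 3) (P = Mul(24, Rational(-1, 36)) = Rational(-2, 3) ≈ -0.66667)
Function('V')(q) = 133 (Function('V')(q) = Mul(3, Add(Add(31, 14), Rational(-2, 3))) = Mul(3, Add(45, Rational(-2, 3))) = Mul(3, Rational(133, 3)) = 133)
Mul(Add(-35631, Mul(Add(15, 53), 113)), Add(32867, Function('V')(-21))) = Mul(Add(-35631, Mul(Add(15, 53), 113)), Add(32867, 133)) = Mul(Add(-35631, Mul(68, 113)), 33000) = Mul(Add(-35631, 7684), 33000) = Mul(-27947, 33000) = -922251000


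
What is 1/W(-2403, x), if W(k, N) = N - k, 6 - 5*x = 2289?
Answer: 5/9732 ≈ 0.00051377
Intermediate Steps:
x = -2283/5 (x = 6/5 - ⅕*2289 = 6/5 - 2289/5 = -2283/5 ≈ -456.60)
1/W(-2403, x) = 1/(-2283/5 - 1*(-2403)) = 1/(-2283/5 + 2403) = 1/(9732/5) = 5/9732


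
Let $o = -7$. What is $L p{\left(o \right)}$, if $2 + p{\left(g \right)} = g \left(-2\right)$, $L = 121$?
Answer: $1452$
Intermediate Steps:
$p{\left(g \right)} = -2 - 2 g$ ($p{\left(g \right)} = -2 + g \left(-2\right) = -2 - 2 g$)
$L p{\left(o \right)} = 121 \left(-2 - -14\right) = 121 \left(-2 + 14\right) = 121 \cdot 12 = 1452$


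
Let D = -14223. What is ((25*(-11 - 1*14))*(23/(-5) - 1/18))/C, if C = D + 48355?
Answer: 52375/614376 ≈ 0.085249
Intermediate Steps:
C = 34132 (C = -14223 + 48355 = 34132)
((25*(-11 - 1*14))*(23/(-5) - 1/18))/C = ((25*(-11 - 1*14))*(23/(-5) - 1/18))/34132 = ((25*(-11 - 14))*(23*(-1/5) - 1*1/18))*(1/34132) = ((25*(-25))*(-23/5 - 1/18))*(1/34132) = -625*(-419/90)*(1/34132) = (52375/18)*(1/34132) = 52375/614376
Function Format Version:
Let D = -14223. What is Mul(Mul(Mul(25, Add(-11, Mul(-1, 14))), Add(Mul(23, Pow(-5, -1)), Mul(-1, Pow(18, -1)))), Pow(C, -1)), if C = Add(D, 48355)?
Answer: Rational(52375, 614376) ≈ 0.085249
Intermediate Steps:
C = 34132 (C = Add(-14223, 48355) = 34132)
Mul(Mul(Mul(25, Add(-11, Mul(-1, 14))), Add(Mul(23, Pow(-5, -1)), Mul(-1, Pow(18, -1)))), Pow(C, -1)) = Mul(Mul(Mul(25, Add(-11, Mul(-1, 14))), Add(Mul(23, Pow(-5, -1)), Mul(-1, Pow(18, -1)))), Pow(34132, -1)) = Mul(Mul(Mul(25, Add(-11, -14)), Add(Mul(23, Rational(-1, 5)), Mul(-1, Rational(1, 18)))), Rational(1, 34132)) = Mul(Mul(Mul(25, -25), Add(Rational(-23, 5), Rational(-1, 18))), Rational(1, 34132)) = Mul(Mul(-625, Rational(-419, 90)), Rational(1, 34132)) = Mul(Rational(52375, 18), Rational(1, 34132)) = Rational(52375, 614376)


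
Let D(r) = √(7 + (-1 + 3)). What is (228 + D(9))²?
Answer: 53361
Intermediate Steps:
D(r) = 3 (D(r) = √(7 + 2) = √9 = 3)
(228 + D(9))² = (228 + 3)² = 231² = 53361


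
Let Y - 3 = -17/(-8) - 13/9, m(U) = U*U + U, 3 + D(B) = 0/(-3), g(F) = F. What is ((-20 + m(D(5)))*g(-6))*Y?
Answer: 1855/6 ≈ 309.17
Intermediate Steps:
D(B) = -3 (D(B) = -3 + 0/(-3) = -3 + 0*(-⅓) = -3 + 0 = -3)
m(U) = U + U² (m(U) = U² + U = U + U²)
Y = 265/72 (Y = 3 + (-17/(-8) - 13/9) = 3 + (-17*(-⅛) - 13*⅑) = 3 + (17/8 - 13/9) = 3 + 49/72 = 265/72 ≈ 3.6806)
((-20 + m(D(5)))*g(-6))*Y = ((-20 - 3*(1 - 3))*(-6))*(265/72) = ((-20 - 3*(-2))*(-6))*(265/72) = ((-20 + 6)*(-6))*(265/72) = -14*(-6)*(265/72) = 84*(265/72) = 1855/6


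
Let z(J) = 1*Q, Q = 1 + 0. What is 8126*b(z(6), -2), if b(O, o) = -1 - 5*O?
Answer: -48756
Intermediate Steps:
Q = 1
z(J) = 1 (z(J) = 1*1 = 1)
8126*b(z(6), -2) = 8126*(-1 - 5*1) = 8126*(-1 - 5) = 8126*(-6) = -48756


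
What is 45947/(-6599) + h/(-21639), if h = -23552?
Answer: -838827485/142795761 ≈ -5.8743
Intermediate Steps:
45947/(-6599) + h/(-21639) = 45947/(-6599) - 23552/(-21639) = 45947*(-1/6599) - 23552*(-1/21639) = -45947/6599 + 23552/21639 = -838827485/142795761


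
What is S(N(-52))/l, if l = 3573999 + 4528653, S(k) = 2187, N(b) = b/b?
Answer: 729/2700884 ≈ 0.00026991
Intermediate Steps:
N(b) = 1
l = 8102652
S(N(-52))/l = 2187/8102652 = 2187*(1/8102652) = 729/2700884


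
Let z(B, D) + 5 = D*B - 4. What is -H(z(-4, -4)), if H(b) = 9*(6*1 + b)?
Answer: -117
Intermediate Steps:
z(B, D) = -9 + B*D (z(B, D) = -5 + (D*B - 4) = -5 + (B*D - 4) = -5 + (-4 + B*D) = -9 + B*D)
H(b) = 54 + 9*b (H(b) = 9*(6 + b) = 54 + 9*b)
-H(z(-4, -4)) = -(54 + 9*(-9 - 4*(-4))) = -(54 + 9*(-9 + 16)) = -(54 + 9*7) = -(54 + 63) = -1*117 = -117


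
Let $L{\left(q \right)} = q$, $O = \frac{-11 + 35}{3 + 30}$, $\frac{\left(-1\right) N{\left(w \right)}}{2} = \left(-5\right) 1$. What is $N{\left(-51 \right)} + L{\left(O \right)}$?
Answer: $\frac{118}{11} \approx 10.727$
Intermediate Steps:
$N{\left(w \right)} = 10$ ($N{\left(w \right)} = - 2 \left(\left(-5\right) 1\right) = \left(-2\right) \left(-5\right) = 10$)
$O = \frac{8}{11}$ ($O = \frac{24}{33} = 24 \cdot \frac{1}{33} = \frac{8}{11} \approx 0.72727$)
$N{\left(-51 \right)} + L{\left(O \right)} = 10 + \frac{8}{11} = \frac{118}{11}$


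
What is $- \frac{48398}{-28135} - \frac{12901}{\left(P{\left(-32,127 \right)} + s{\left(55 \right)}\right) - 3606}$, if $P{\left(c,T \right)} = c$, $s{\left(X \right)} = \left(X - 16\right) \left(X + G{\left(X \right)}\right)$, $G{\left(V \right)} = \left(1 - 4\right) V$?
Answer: $\frac{746668979}{223054280} \approx 3.3475$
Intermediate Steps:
$G{\left(V \right)} = - 3 V$
$s{\left(X \right)} = - 2 X \left(-16 + X\right)$ ($s{\left(X \right)} = \left(X - 16\right) \left(X - 3 X\right) = \left(-16 + X\right) \left(- 2 X\right) = - 2 X \left(-16 + X\right)$)
$- \frac{48398}{-28135} - \frac{12901}{\left(P{\left(-32,127 \right)} + s{\left(55 \right)}\right) - 3606} = - \frac{48398}{-28135} - \frac{12901}{\left(-32 + 2 \cdot 55 \left(16 - 55\right)\right) - 3606} = \left(-48398\right) \left(- \frac{1}{28135}\right) - \frac{12901}{\left(-32 + 2 \cdot 55 \left(16 - 55\right)\right) - 3606} = \frac{48398}{28135} - \frac{12901}{\left(-32 + 2 \cdot 55 \left(-39\right)\right) - 3606} = \frac{48398}{28135} - \frac{12901}{\left(-32 - 4290\right) - 3606} = \frac{48398}{28135} - \frac{12901}{-4322 - 3606} = \frac{48398}{28135} - \frac{12901}{-7928} = \frac{48398}{28135} - - \frac{12901}{7928} = \frac{48398}{28135} + \frac{12901}{7928} = \frac{746668979}{223054280}$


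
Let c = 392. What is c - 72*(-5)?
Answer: 752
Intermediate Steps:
c - 72*(-5) = 392 - 72*(-5) = 392 + 360 = 752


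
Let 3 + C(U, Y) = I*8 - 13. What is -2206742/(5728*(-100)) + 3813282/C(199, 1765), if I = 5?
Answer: 45506268571/286400 ≈ 1.5889e+5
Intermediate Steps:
C(U, Y) = 24 (C(U, Y) = -3 + (5*8 - 13) = -3 + (40 - 13) = -3 + 27 = 24)
-2206742/(5728*(-100)) + 3813282/C(199, 1765) = -2206742/(5728*(-100)) + 3813282/24 = -2206742/(-572800) + 3813282*(1/24) = -2206742*(-1/572800) + 635547/4 = 1103371/286400 + 635547/4 = 45506268571/286400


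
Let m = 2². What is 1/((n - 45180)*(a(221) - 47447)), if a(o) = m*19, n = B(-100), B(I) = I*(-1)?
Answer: 1/2135484680 ≈ 4.6828e-10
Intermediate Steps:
B(I) = -I
m = 4
n = 100 (n = -1*(-100) = 100)
a(o) = 76 (a(o) = 4*19 = 76)
1/((n - 45180)*(a(221) - 47447)) = 1/((100 - 45180)*(76 - 47447)) = 1/(-45080*(-47371)) = 1/2135484680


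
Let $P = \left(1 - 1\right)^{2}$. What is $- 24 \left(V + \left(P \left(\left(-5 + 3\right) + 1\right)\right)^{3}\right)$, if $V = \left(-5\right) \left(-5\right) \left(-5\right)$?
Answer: $3000$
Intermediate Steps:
$P = 0$ ($P = 0^{2} = 0$)
$V = -125$ ($V = 25 \left(-5\right) = -125$)
$- 24 \left(V + \left(P \left(\left(-5 + 3\right) + 1\right)\right)^{3}\right) = - 24 \left(-125 + \left(0 \left(\left(-5 + 3\right) + 1\right)\right)^{3}\right) = - 24 \left(-125 + \left(0 \left(-2 + 1\right)\right)^{3}\right) = - 24 \left(-125 + \left(0 \left(-1\right)\right)^{3}\right) = - 24 \left(-125 + 0^{3}\right) = - 24 \left(-125 + 0\right) = \left(-24\right) \left(-125\right) = 3000$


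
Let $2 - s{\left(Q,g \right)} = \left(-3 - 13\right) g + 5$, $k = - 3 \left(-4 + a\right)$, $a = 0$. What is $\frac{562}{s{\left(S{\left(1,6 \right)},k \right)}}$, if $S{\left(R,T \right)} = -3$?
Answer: $\frac{562}{189} \approx 2.9735$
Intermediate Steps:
$k = 12$ ($k = - 3 \left(-4 + 0\right) = \left(-3\right) \left(-4\right) = 12$)
$s{\left(Q,g \right)} = -3 + 16 g$ ($s{\left(Q,g \right)} = 2 - \left(\left(-3 - 13\right) g + 5\right) = 2 - \left(- 16 g + 5\right) = 2 - \left(5 - 16 g\right) = 2 + \left(-5 + 16 g\right) = -3 + 16 g$)
$\frac{562}{s{\left(S{\left(1,6 \right)},k \right)}} = \frac{562}{-3 + 16 \cdot 12} = \frac{562}{-3 + 192} = \frac{562}{189}$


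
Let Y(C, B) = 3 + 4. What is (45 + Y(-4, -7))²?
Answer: 2704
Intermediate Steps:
Y(C, B) = 7
(45 + Y(-4, -7))² = (45 + 7)² = 52² = 2704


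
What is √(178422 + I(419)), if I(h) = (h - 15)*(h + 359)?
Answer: √492734 ≈ 701.95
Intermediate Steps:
I(h) = (-15 + h)*(359 + h)
√(178422 + I(419)) = √(178422 + (-5385 + 419² + 344*419)) = √(178422 + (-5385 + 175561 + 144136)) = √(178422 + 314312) = √492734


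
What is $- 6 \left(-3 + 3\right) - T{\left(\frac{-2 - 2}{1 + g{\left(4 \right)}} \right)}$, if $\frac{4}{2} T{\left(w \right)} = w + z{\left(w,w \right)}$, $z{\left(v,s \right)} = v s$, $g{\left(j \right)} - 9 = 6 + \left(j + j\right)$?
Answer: $\frac{5}{72} \approx 0.069444$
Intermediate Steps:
$g{\left(j \right)} = 15 + 2 j$ ($g{\left(j \right)} = 9 + \left(6 + \left(j + j\right)\right) = 9 + \left(6 + 2 j\right) = 15 + 2 j$)
$z{\left(v,s \right)} = s v$
$T{\left(w \right)} = \frac{w}{2} + \frac{w^{2}}{2}$ ($T{\left(w \right)} = \frac{w + w w}{2} = \frac{w + w^{2}}{2} = \frac{w}{2} + \frac{w^{2}}{2}$)
$- 6 \left(-3 + 3\right) - T{\left(\frac{-2 - 2}{1 + g{\left(4 \right)}} \right)} = - 6 \left(-3 + 3\right) - \frac{\frac{-2 - 2}{1 + \left(15 + 2 \cdot 4\right)} \left(1 + \frac{-2 - 2}{1 + \left(15 + 2 \cdot 4\right)}\right)}{2} = \left(-6\right) 0 - \frac{- \frac{4}{1 + \left(15 + 8\right)} \left(1 - \frac{4}{1 + \left(15 + 8\right)}\right)}{2} = 0 - \frac{- \frac{4}{1 + 23} \left(1 - \frac{4}{1 + 23}\right)}{2} = 0 - \frac{- \frac{4}{24} \left(1 - \frac{4}{24}\right)}{2} = 0 - \frac{\left(-4\right) \frac{1}{24} \left(1 - \frac{1}{6}\right)}{2} = 0 - \frac{1}{2} \left(- \frac{1}{6}\right) \left(1 - \frac{1}{6}\right) = 0 - \frac{1}{2} \left(- \frac{1}{6}\right) \frac{5}{6} = 0 - - \frac{5}{72} = 0 + \frac{5}{72} = \frac{5}{72}$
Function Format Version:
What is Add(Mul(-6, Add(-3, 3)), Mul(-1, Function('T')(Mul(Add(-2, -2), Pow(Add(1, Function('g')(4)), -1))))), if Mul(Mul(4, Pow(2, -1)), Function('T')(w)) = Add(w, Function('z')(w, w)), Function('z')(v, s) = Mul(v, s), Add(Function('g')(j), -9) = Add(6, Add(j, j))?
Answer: Rational(5, 72) ≈ 0.069444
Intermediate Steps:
Function('g')(j) = Add(15, Mul(2, j)) (Function('g')(j) = Add(9, Add(6, Add(j, j))) = Add(9, Add(6, Mul(2, j))) = Add(15, Mul(2, j)))
Function('z')(v, s) = Mul(s, v)
Function('T')(w) = Add(Mul(Rational(1, 2), w), Mul(Rational(1, 2), Pow(w, 2))) (Function('T')(w) = Mul(Rational(1, 2), Add(w, Mul(w, w))) = Mul(Rational(1, 2), Add(w, Pow(w, 2))) = Add(Mul(Rational(1, 2), w), Mul(Rational(1, 2), Pow(w, 2))))
Add(Mul(-6, Add(-3, 3)), Mul(-1, Function('T')(Mul(Add(-2, -2), Pow(Add(1, Function('g')(4)), -1))))) = Add(Mul(-6, Add(-3, 3)), Mul(-1, Mul(Rational(1, 2), Mul(Add(-2, -2), Pow(Add(1, Add(15, Mul(2, 4))), -1)), Add(1, Mul(Add(-2, -2), Pow(Add(1, Add(15, Mul(2, 4))), -1)))))) = Add(Mul(-6, 0), Mul(-1, Mul(Rational(1, 2), Mul(-4, Pow(Add(1, Add(15, 8)), -1)), Add(1, Mul(-4, Pow(Add(1, Add(15, 8)), -1)))))) = Add(0, Mul(-1, Mul(Rational(1, 2), Mul(-4, Pow(Add(1, 23), -1)), Add(1, Mul(-4, Pow(Add(1, 23), -1)))))) = Add(0, Mul(-1, Mul(Rational(1, 2), Mul(-4, Pow(24, -1)), Add(1, Mul(-4, Pow(24, -1)))))) = Add(0, Mul(-1, Mul(Rational(1, 2), Mul(-4, Rational(1, 24)), Add(1, Mul(-4, Rational(1, 24)))))) = Add(0, Mul(-1, Mul(Rational(1, 2), Rational(-1, 6), Add(1, Rational(-1, 6))))) = Add(0, Mul(-1, Mul(Rational(1, 2), Rational(-1, 6), Rational(5, 6)))) = Add(0, Mul(-1, Rational(-5, 72))) = Add(0, Rational(5, 72)) = Rational(5, 72)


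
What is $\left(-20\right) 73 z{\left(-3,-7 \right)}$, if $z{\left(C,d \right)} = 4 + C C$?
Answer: $-18980$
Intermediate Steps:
$z{\left(C,d \right)} = 4 + C^{2}$
$\left(-20\right) 73 z{\left(-3,-7 \right)} = \left(-20\right) 73 \left(4 + \left(-3\right)^{2}\right) = - 1460 \left(4 + 9\right) = \left(-1460\right) 13 = -18980$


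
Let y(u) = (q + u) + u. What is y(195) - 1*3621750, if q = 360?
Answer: -3621000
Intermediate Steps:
y(u) = 360 + 2*u (y(u) = (360 + u) + u = 360 + 2*u)
y(195) - 1*3621750 = (360 + 2*195) - 1*3621750 = (360 + 390) - 3621750 = 750 - 3621750 = -3621000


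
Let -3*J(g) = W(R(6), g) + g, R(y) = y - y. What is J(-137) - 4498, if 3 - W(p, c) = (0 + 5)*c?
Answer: -14045/3 ≈ -4681.7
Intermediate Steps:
R(y) = 0
W(p, c) = 3 - 5*c (W(p, c) = 3 - (0 + 5)*c = 3 - 5*c)
J(g) = -1 + 4*g/3 (J(g) = -((3 - 5*g) + g)/3 = -(3 - 4*g)/3 = -1 + 4*g/3)
J(-137) - 4498 = (-1 + (4/3)*(-137)) - 4498 = (-1 - 548/3) - 4498 = -551/3 - 4498 = -14045/3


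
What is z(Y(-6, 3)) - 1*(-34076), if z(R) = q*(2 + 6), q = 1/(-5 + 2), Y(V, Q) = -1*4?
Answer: 102220/3 ≈ 34073.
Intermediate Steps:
Y(V, Q) = -4
q = -⅓ (q = 1/(-3) = -⅓ ≈ -0.33333)
z(R) = -8/3 (z(R) = -(2 + 6)/3 = -⅓*8 = -8/3)
z(Y(-6, 3)) - 1*(-34076) = -8/3 - 1*(-34076) = -8/3 + 34076 = 102220/3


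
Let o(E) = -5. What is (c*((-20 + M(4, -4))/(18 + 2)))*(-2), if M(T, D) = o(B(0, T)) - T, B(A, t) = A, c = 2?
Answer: 29/5 ≈ 5.8000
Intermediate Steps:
M(T, D) = -5 - T
(c*((-20 + M(4, -4))/(18 + 2)))*(-2) = (2*((-20 + (-5 - 1*4))/(18 + 2)))*(-2) = (2*((-20 + (-5 - 4))/20))*(-2) = (2*((-20 - 9)*(1/20)))*(-2) = (2*(-29*1/20))*(-2) = (2*(-29/20))*(-2) = -29/10*(-2) = 29/5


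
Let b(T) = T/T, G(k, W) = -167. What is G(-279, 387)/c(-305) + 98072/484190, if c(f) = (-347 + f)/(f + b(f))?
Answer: -3064676872/39461485 ≈ -77.662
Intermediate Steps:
b(T) = 1
c(f) = (-347 + f)/(1 + f) (c(f) = (-347 + f)/(f + 1) = (-347 + f)/(1 + f))
G(-279, 387)/c(-305) + 98072/484190 = -167*(1 - 305)/(-347 - 305) + 98072/484190 = -167/(-652/(-304)) + 98072*(1/484190) = -167/((-1/304*(-652))) + 49036/242095 = -167/163/76 + 49036/242095 = -167*76/163 + 49036/242095 = -12692/163 + 49036/242095 = -3064676872/39461485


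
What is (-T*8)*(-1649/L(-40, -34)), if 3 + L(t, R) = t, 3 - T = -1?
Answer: -52768/43 ≈ -1227.2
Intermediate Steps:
T = 4 (T = 3 - 1*(-1) = 3 + 1 = 4)
L(t, R) = -3 + t
(-T*8)*(-1649/L(-40, -34)) = (-1*4*8)*(-1649/(-3 - 40)) = (-4*8)*(-1649/(-43)) = -(-52768)*(-1)/43 = -32*1649/43 = -52768/43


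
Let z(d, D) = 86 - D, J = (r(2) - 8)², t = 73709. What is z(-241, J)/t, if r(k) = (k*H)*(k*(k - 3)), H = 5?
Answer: -698/73709 ≈ -0.0094697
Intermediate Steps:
r(k) = 5*k²*(-3 + k) (r(k) = (k*5)*(k*(k - 3)) = (5*k)*(k*(-3 + k)) = 5*k²*(-3 + k))
J = 784 (J = (5*2²*(-3 + 2) - 8)² = (5*4*(-1) - 8)² = (-20 - 8)² = (-28)² = 784)
z(-241, J)/t = (86 - 1*784)/73709 = (86 - 784)*(1/73709) = -698*1/73709 = -698/73709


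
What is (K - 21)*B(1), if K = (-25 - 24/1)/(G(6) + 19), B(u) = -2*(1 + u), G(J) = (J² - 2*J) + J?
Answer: 88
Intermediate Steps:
G(J) = J² - J
B(u) = -2 - 2*u
K = -1 (K = (-25 - 24/1)/(6*(-1 + 6) + 19) = (-25 - 24*1)/(6*5 + 19) = (-25 - 24)/(30 + 19) = -49/49 = -49*1/49 = -1)
(K - 21)*B(1) = (-1 - 21)*(-2 - 2*1) = -22*(-2 - 2) = -22*(-4) = 88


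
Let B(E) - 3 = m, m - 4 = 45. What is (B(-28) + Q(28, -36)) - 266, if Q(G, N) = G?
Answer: -186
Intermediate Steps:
m = 49 (m = 4 + 45 = 49)
B(E) = 52 (B(E) = 3 + 49 = 52)
(B(-28) + Q(28, -36)) - 266 = (52 + 28) - 266 = 80 - 266 = -186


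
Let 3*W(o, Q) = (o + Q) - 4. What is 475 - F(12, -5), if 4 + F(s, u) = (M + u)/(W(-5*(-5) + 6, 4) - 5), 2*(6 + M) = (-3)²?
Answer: 15367/32 ≈ 480.22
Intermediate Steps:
W(o, Q) = -4/3 + Q/3 + o/3 (W(o, Q) = ((o + Q) - 4)/3 = ((Q + o) - 4)/3 = (-4 + Q + o)/3 = -4/3 + Q/3 + o/3)
M = -3/2 (M = -6 + (½)*(-3)² = -6 + (½)*9 = -6 + 9/2 = -3/2 ≈ -1.5000)
F(s, u) = -137/32 + 3*u/16 (F(s, u) = -4 + (-3/2 + u)/((-4/3 + (⅓)*4 + (-5*(-5) + 6)/3) - 5) = -4 + (-3/2 + u)/((-4/3 + 4/3 + (25 + 6)/3) - 5) = -4 + (-3/2 + u)/((-4/3 + 4/3 + (⅓)*31) - 5) = -4 + (-3/2 + u)/((-4/3 + 4/3 + 31/3) - 5) = -4 + (-3/2 + u)/(31/3 - 5) = -4 + (-3/2 + u)/(16/3) = -4 + (-3/2 + u)*(3/16) = -4 + (-9/32 + 3*u/16) = -137/32 + 3*u/16)
475 - F(12, -5) = 475 - (-137/32 + (3/16)*(-5)) = 475 - (-137/32 - 15/16) = 475 - 1*(-167/32) = 475 + 167/32 = 15367/32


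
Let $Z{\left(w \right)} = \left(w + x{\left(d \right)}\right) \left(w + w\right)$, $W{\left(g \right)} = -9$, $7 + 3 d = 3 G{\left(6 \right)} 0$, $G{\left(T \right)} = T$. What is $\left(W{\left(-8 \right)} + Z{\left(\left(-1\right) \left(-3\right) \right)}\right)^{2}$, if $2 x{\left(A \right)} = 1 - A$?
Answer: $361$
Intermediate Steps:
$d = - \frac{7}{3}$ ($d = - \frac{7}{3} + \frac{3 \cdot 6 \cdot 0}{3} = - \frac{7}{3} + \frac{18 \cdot 0}{3} = - \frac{7}{3} + \frac{1}{3} \cdot 0 = - \frac{7}{3} + 0 = - \frac{7}{3} \approx -2.3333$)
$x{\left(A \right)} = \frac{1}{2} - \frac{A}{2}$ ($x{\left(A \right)} = \frac{1 - A}{2} = \frac{1}{2} - \frac{A}{2}$)
$Z{\left(w \right)} = 2 w \left(\frac{5}{3} + w\right)$ ($Z{\left(w \right)} = \left(w + \left(\frac{1}{2} - - \frac{7}{6}\right)\right) \left(w + w\right) = \left(w + \left(\frac{1}{2} + \frac{7}{6}\right)\right) 2 w = \left(w + \frac{5}{3}\right) 2 w = \left(\frac{5}{3} + w\right) 2 w = 2 w \left(\frac{5}{3} + w\right)$)
$\left(W{\left(-8 \right)} + Z{\left(\left(-1\right) \left(-3\right) \right)}\right)^{2} = \left(-9 + \frac{2 \left(\left(-1\right) \left(-3\right)\right) \left(5 + 3 \left(\left(-1\right) \left(-3\right)\right)\right)}{3}\right)^{2} = \left(-9 + \frac{2}{3} \cdot 3 \left(5 + 3 \cdot 3\right)\right)^{2} = \left(-9 + \frac{2}{3} \cdot 3 \left(5 + 9\right)\right)^{2} = \left(-9 + \frac{2}{3} \cdot 3 \cdot 14\right)^{2} = \left(-9 + 28\right)^{2} = 19^{2} = 361$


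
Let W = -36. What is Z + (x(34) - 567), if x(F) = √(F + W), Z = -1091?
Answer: -1658 + I*√2 ≈ -1658.0 + 1.4142*I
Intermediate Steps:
x(F) = √(-36 + F) (x(F) = √(F - 36) = √(-36 + F))
Z + (x(34) - 567) = -1091 + (√(-36 + 34) - 567) = -1091 + (√(-2) - 567) = -1091 + (I*√2 - 567) = -1091 + (-567 + I*√2) = -1658 + I*√2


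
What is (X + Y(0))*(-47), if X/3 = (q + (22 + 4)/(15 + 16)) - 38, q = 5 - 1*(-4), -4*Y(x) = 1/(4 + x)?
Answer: 1970945/496 ≈ 3973.7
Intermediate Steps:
Y(x) = -1/(4*(4 + x))
q = 9 (q = 5 + 4 = 9)
X = -2619/31 (X = 3*((9 + (22 + 4)/(15 + 16)) - 38) = 3*((9 + 26/31) - 38) = 3*(305/31 - 38) = 3*(-873/31) = -2619/31 ≈ -84.484)
(X + Y(0))*(-47) = (-2619/31 - 1/(16 + 4*0))*(-47) = (-2619/31 - 1/(16 + 0))*(-47) = (-2619/31 - 1/16)*(-47) = -41935/496*(-47) = 1970945/496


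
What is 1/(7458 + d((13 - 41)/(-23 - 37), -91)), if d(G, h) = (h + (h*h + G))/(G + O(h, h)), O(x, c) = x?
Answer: 194/1429301 ≈ 0.00013573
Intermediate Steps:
d(G, h) = (G + h + h²)/(G + h) (d(G, h) = (h + (h*h + G))/(G + h) = (h + (h² + G))/(G + h) = (h + (G + h²))/(G + h) = (G + h + h²)/(G + h))
1/(7458 + d((13 - 41)/(-23 - 37), -91)) = 1/(7458 + ((13 - 41)/(-23 - 37) - 91 + (-91)²)/((13 - 41)/(-23 - 37) - 91)) = 1/(7458 + (-28/(-60) - 91 + 8281)/(-28/(-60) - 91)) = 1/(7458 + (-28*(-1/60) - 91 + 8281)/(-28*(-1/60) - 91)) = 1/(7458 + (7/15 - 91 + 8281)/(7/15 - 91)) = 1/(7458 + (122857/15)/(-1358/15)) = 1/(7458 - 15/1358*122857/15) = 1/(7458 - 17551/194) = 1/(1429301/194) = 194/1429301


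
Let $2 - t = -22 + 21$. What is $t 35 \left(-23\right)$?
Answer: $-2415$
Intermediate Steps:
$t = 3$ ($t = 2 - \left(-22 + 21\right) = 2 - -1 = 2 + 1 = 3$)
$t 35 \left(-23\right) = 3 \cdot 35 \left(-23\right) = 105 \left(-23\right) = -2415$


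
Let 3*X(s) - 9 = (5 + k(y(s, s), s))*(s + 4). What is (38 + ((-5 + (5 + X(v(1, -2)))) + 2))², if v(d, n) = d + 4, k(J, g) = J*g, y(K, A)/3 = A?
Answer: 80089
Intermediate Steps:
y(K, A) = 3*A
v(d, n) = 4 + d
X(s) = 3 + (4 + s)*(5 + 3*s²)/3 (X(s) = 3 + ((5 + (3*s)*s)*(s + 4))/3 = 3 + ((5 + 3*s²)*(4 + s))/3 = 3 + ((4 + s)*(5 + 3*s²))/3 = 3 + (4 + s)*(5 + 3*s²)/3)
(38 + ((-5 + (5 + X(v(1, -2)))) + 2))² = (38 + ((-5 + (5 + (29/3 + (4 + 1)³ + 4*(4 + 1)² + 5*(4 + 1)/3))) + 2))² = (38 + ((-5 + (5 + (29/3 + 5³ + 4*5² + (5/3)*5))) + 2))² = (38 + ((-5 + (5 + (29/3 + 125 + 4*25 + 25/3))) + 2))² = (38 + ((-5 + (5 + (29/3 + 125 + 100 + 25/3))) + 2))² = (38 + ((-5 + (5 + 243)) + 2))² = (38 + ((-5 + 248) + 2))² = (38 + (243 + 2))² = (38 + 245)² = 283² = 80089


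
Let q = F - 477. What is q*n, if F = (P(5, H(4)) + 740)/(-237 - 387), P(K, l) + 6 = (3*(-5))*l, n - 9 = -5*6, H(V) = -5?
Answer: 2089199/208 ≈ 10044.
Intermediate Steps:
n = -21 (n = 9 - 5*6 = 9 - 30 = -21)
P(K, l) = -6 - 15*l (P(K, l) = -6 + (3*(-5))*l = -6 - 15*l)
F = -809/624 (F = ((-6 - 15*(-5)) + 740)/(-237 - 387) = ((-6 + 75) + 740)/(-624) = (69 + 740)*(-1/624) = 809*(-1/624) = -809/624 ≈ -1.2965)
q = -298457/624 (q = -809/624 - 477 = -298457/624 ≈ -478.30)
q*n = -298457/624*(-21) = 2089199/208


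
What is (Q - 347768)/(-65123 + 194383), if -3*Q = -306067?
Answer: -737237/387780 ≈ -1.9012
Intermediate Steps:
Q = 306067/3 (Q = -1/3*(-306067) = 306067/3 ≈ 1.0202e+5)
(Q - 347768)/(-65123 + 194383) = (306067/3 - 347768)/(-65123 + 194383) = -737237/3/129260 = -737237/3*1/129260 = -737237/387780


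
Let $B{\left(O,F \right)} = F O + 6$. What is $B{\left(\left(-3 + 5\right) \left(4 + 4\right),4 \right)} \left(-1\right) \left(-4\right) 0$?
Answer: $0$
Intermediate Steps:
$B{\left(O,F \right)} = 6 + F O$
$B{\left(\left(-3 + 5\right) \left(4 + 4\right),4 \right)} \left(-1\right) \left(-4\right) 0 = \left(6 + 4 \left(-3 + 5\right) \left(4 + 4\right)\right) \left(-1\right) \left(-4\right) 0 = \left(6 + 4 \cdot 2 \cdot 8\right) 4 \cdot 0 = \left(6 + 4 \cdot 16\right) 0 = \left(6 + 64\right) 0 = 70 \cdot 0 = 0$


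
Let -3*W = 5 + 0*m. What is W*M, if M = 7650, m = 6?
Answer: -12750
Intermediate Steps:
W = -5/3 (W = -(5 + 0*6)/3 = -(5 + 0)/3 = -⅓*5 = -5/3 ≈ -1.6667)
W*M = -5/3*7650 = -12750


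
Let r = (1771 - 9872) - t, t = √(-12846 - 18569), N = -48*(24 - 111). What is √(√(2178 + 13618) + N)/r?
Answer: -8101*√(4176 + 2*√3949)/65657616 + I*√31415*√(4176 + 2*√3949)/65657616 ≈ -0.0080923 + 0.00017705*I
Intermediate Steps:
N = 4176 (N = -48*(-87) = 4176)
t = I*√31415 (t = √(-31415) = I*√31415 ≈ 177.24*I)
r = -8101 - I*√31415 (r = (1771 - 9872) - I*√31415 = -8101 - I*√31415 ≈ -8101.0 - 177.24*I)
√(√(2178 + 13618) + N)/r = √(√(2178 + 13618) + 4176)/(-8101 - I*√31415) = √(√15796 + 4176)/(-8101 - I*√31415) = √(2*√3949 + 4176)/(-8101 - I*√31415) = √(4176 + 2*√3949)/(-8101 - I*√31415)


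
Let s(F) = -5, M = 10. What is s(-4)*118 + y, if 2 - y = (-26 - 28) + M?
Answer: -544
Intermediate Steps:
y = 46 (y = 2 - ((-26 - 28) + 10) = 2 - (-54 + 10) = 2 - 1*(-44) = 2 + 44 = 46)
s(-4)*118 + y = -5*118 + 46 = -590 + 46 = -544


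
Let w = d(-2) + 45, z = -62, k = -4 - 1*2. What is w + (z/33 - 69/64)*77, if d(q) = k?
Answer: -36227/192 ≈ -188.68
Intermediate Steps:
k = -6 (k = -4 - 2 = -6)
d(q) = -6
w = 39 (w = -6 + 45 = 39)
w + (z/33 - 69/64)*77 = 39 + (-62/33 - 69/64)*77 = 39 - 6245/2112*77 = 39 - 43715/192 = -36227/192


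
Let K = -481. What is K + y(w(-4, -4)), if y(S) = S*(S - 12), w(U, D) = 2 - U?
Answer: -517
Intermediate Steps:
y(S) = S*(-12 + S)
K + y(w(-4, -4)) = -481 + (2 - 1*(-4))*(-12 + (2 - 1*(-4))) = -481 + (2 + 4)*(-12 + (2 + 4)) = -481 + 6*(-12 + 6) = -481 + 6*(-6) = -481 - 36 = -517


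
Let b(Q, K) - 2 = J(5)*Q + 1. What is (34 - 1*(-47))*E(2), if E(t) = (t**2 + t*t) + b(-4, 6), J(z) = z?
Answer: -729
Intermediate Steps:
b(Q, K) = 3 + 5*Q (b(Q, K) = 2 + (5*Q + 1) = 2 + (1 + 5*Q) = 3 + 5*Q)
E(t) = -17 + 2*t**2 (E(t) = (t**2 + t*t) + (3 + 5*(-4)) = (t**2 + t**2) + (3 - 20) = 2*t**2 - 17 = -17 + 2*t**2)
(34 - 1*(-47))*E(2) = (34 - 1*(-47))*(-17 + 2*2**2) = (34 + 47)*(-17 + 2*4) = 81*(-17 + 8) = 81*(-9) = -729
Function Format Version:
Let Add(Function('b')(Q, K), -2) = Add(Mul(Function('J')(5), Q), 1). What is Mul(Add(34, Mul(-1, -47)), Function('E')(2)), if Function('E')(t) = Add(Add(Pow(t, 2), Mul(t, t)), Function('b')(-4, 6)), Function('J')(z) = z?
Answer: -729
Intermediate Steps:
Function('b')(Q, K) = Add(3, Mul(5, Q)) (Function('b')(Q, K) = Add(2, Add(Mul(5, Q), 1)) = Add(2, Add(1, Mul(5, Q))) = Add(3, Mul(5, Q)))
Function('E')(t) = Add(-17, Mul(2, Pow(t, 2))) (Function('E')(t) = Add(Add(Pow(t, 2), Mul(t, t)), Add(3, Mul(5, -4))) = Add(Add(Pow(t, 2), Pow(t, 2)), Add(3, -20)) = Add(Mul(2, Pow(t, 2)), -17) = Add(-17, Mul(2, Pow(t, 2))))
Mul(Add(34, Mul(-1, -47)), Function('E')(2)) = Mul(Add(34, Mul(-1, -47)), Add(-17, Mul(2, Pow(2, 2)))) = Mul(Add(34, 47), Add(-17, Mul(2, 4))) = Mul(81, Add(-17, 8)) = Mul(81, -9) = -729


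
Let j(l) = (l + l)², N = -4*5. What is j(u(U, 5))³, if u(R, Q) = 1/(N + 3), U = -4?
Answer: 64/24137569 ≈ 2.6515e-6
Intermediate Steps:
N = -20
u(R, Q) = -1/17 (u(R, Q) = 1/(-20 + 3) = 1/(-17) = -1/17)
j(l) = 4*l² (j(l) = (2*l)² = 4*l²)
j(u(U, 5))³ = (4*(-1/17)²)³ = (4*(1/289))³ = (4/289)³ = 64/24137569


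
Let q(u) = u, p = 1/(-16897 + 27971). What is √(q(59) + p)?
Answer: √147660942/1582 ≈ 7.6812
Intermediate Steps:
p = 1/11074 ≈ 9.0302e-5
√(q(59) + p) = √(59 + 1/11074) = √(653367/11074) = √147660942/1582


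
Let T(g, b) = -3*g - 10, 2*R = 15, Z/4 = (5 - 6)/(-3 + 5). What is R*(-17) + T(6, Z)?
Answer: -311/2 ≈ -155.50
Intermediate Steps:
Z = -2 (Z = 4*((5 - 6)/(-3 + 5)) = 4*(-1/2) = 4*(-1*½) = 4*(-½) = -2)
R = 15/2 (R = (½)*15 = 15/2 ≈ 7.5000)
T(g, b) = -10 - 3*g
R*(-17) + T(6, Z) = (15/2)*(-17) + (-10 - 3*6) = -255/2 + (-10 - 18) = -255/2 - 28 = -311/2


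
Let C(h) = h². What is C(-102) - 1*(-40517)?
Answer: 50921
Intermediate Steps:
C(-102) - 1*(-40517) = (-102)² - 1*(-40517) = 10404 + 40517 = 50921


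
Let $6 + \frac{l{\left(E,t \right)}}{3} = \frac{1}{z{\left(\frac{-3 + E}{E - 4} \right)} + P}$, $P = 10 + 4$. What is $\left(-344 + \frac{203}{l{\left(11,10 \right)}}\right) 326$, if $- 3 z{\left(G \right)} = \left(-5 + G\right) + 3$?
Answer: $- \frac{206121976}{1779} \approx -1.1586 \cdot 10^{5}$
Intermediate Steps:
$z{\left(G \right)} = \frac{2}{3} - \frac{G}{3}$ ($z{\left(G \right)} = - \frac{\left(-5 + G\right) + 3}{3} = - \frac{-2 + G}{3} = \frac{2}{3} - \frac{G}{3}$)
$P = 14$
$l{\left(E,t \right)} = -18 + \frac{3}{\frac{44}{3} - \frac{-3 + E}{3 \left(-4 + E\right)}}$ ($l{\left(E,t \right)} = -18 + \frac{3}{\left(\frac{2}{3} - \frac{\left(-3 + E\right) \frac{1}{E - 4}}{3}\right) + 14} = -18 + \frac{3}{\left(\frac{2}{3} - \frac{\left(-3 + E\right) \frac{1}{-4 + E}}{3}\right) + 14} = -18 + \frac{3}{\left(\frac{2}{3} - \frac{\frac{1}{-4 + E} \left(-3 + E\right)}{3}\right) + 14} = -18 + \frac{3}{\left(\frac{2}{3} - \frac{-3 + E}{3 \left(-4 + E\right)}\right) + 14} = -18 + \frac{3}{\frac{44}{3} - \frac{-3 + E}{3 \left(-4 + E\right)}}$)
$\left(-344 + \frac{203}{l{\left(11,10 \right)}}\right) 326 = \left(-344 + \frac{203}{9 \frac{1}{-173 + 43 \cdot 11} \left(342 - 935\right)}\right) 326 = \left(-344 + \frac{203}{9 \frac{1}{-173 + 473} \left(342 - 935\right)}\right) 326 = \left(-344 + \frac{203}{9 \cdot \frac{1}{300} \left(-593\right)}\right) 326 = \left(-344 + \frac{203}{- \frac{1779}{100}}\right) 326 = \left(-344 + 203 \left(- \frac{100}{1779}\right)\right) 326 = \left(-344 - \frac{20300}{1779}\right) 326 = \left(- \frac{632276}{1779}\right) 326 = - \frac{206121976}{1779}$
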